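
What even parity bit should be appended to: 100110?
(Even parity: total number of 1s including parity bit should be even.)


Number of 1s in data: 3
Parity bit: 1

1


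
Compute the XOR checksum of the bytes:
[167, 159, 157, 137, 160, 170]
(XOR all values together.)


XOR chain: 167 ^ 159 ^ 157 ^ 137 ^ 160 ^ 170 = 38

38


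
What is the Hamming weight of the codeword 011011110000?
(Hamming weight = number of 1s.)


Counting 1s in 011011110000

6


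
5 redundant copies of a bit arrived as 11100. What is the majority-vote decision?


Ones: 3 out of 5
Threshold: 3

1 (3/5 voted 1)


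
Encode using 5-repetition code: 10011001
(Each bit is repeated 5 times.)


Each bit -> 5 copies

1111100000000001111111111000000000011111


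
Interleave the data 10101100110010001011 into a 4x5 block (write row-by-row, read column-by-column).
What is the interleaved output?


Matrix:
  10101
  10011
  00100
  01011
Read columns: 11000001101001011101

11000001101001011101


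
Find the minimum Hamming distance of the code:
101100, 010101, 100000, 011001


Comparing all pairs, minimum distance: 2
Can detect 1 errors, correct 0 errors

2


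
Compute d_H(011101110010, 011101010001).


XOR: 000000100011
Count of 1s: 3

3


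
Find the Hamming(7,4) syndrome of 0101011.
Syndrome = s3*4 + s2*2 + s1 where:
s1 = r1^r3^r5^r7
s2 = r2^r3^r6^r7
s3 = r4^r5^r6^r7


s1=1, s2=1, s3=1

Syndrome = 7 (error at position 7)


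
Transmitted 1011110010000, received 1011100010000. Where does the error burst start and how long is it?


XOR: 0000010000000

Burst at position 5, length 1


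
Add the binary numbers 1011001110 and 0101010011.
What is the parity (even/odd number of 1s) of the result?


1011001110 = 718
0101010011 = 339
Sum = 1057 = 10000100001
1s count = 3

odd parity (3 ones in 10000100001)


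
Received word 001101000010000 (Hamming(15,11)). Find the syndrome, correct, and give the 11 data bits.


Syndrome = 10: error at position 10

Data: 10100110000 (corrected bit 10)


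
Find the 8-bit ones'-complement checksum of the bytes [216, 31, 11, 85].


Sum = 343 mod 256 = 87
Complement = 168

168


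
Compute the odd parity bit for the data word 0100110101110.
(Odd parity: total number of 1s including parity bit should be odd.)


Number of 1s in data: 7
Parity bit: 0

0


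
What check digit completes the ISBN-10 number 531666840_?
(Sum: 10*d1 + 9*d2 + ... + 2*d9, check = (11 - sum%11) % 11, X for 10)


Weighted sum: 237
237 mod 11 = 6

Check digit: 5


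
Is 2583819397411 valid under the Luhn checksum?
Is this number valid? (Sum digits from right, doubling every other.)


Luhn sum = 63
63 mod 10 = 3

Invalid (Luhn sum mod 10 = 3)


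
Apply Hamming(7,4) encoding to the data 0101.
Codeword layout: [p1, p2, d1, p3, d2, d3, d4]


Parity bits: p1=0, p2=1, p3=0

0100101


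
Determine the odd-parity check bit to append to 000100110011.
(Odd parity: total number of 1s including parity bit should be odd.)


Number of 1s in data: 5
Parity bit: 0

0


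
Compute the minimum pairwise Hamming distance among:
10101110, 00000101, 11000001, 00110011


Comparing all pairs, minimum distance: 3
Can detect 2 errors, correct 1 errors

3


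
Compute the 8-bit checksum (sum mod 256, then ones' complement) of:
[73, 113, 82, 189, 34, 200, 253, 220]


Sum = 1164 mod 256 = 140
Complement = 115

115


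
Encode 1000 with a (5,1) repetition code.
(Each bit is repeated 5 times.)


Each bit -> 5 copies

11111000000000000000


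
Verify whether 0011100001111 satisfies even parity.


Number of 1s: 7

No, parity error (7 ones)


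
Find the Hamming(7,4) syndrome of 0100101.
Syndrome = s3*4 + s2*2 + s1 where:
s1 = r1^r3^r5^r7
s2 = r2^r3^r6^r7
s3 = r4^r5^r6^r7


s1=0, s2=0, s3=0

Syndrome = 0 (no error)


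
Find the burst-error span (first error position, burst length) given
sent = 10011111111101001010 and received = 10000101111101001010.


XOR: 00011010000000000000

Burst at position 3, length 4


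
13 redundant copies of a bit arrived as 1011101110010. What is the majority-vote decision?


Ones: 8 out of 13
Threshold: 7

1 (8/13 voted 1)


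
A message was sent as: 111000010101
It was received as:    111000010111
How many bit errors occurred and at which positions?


XOR: 000000000010

1 error(s) at position(s): 10


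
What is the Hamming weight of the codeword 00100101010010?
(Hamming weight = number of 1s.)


Counting 1s in 00100101010010

5


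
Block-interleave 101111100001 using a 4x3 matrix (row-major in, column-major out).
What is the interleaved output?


Matrix:
  101
  111
  100
  001
Read columns: 111001001101

111001001101


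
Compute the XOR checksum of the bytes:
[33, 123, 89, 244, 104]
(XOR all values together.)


XOR chain: 33 ^ 123 ^ 89 ^ 244 ^ 104 = 159

159


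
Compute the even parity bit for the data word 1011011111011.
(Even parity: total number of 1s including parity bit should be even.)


Number of 1s in data: 10
Parity bit: 0

0


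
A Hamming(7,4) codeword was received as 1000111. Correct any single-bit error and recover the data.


Syndrome = 5: error at position 5

Data: 0011 (corrected bit 5)


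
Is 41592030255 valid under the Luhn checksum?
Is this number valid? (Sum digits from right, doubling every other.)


Luhn sum = 33
33 mod 10 = 3

Invalid (Luhn sum mod 10 = 3)


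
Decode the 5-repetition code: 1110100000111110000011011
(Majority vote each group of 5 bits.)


Groups: 11101, 00000, 11111, 00000, 11011
Majority votes: 10101

10101


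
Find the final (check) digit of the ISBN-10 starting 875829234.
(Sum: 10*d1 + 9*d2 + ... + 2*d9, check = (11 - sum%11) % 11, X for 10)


Weighted sum: 321
321 mod 11 = 2

Check digit: 9


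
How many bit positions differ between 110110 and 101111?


XOR: 011001
Count of 1s: 3

3


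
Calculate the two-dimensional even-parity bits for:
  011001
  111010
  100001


Row parities: 100
Column parities: 000010

Row P: 100, Col P: 000010, Corner: 1


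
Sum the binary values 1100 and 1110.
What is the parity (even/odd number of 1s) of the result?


1100 = 12
1110 = 14
Sum = 26 = 11010
1s count = 3

odd parity (3 ones in 11010)


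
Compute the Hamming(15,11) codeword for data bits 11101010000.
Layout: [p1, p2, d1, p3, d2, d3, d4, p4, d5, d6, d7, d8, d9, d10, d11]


Parity bits: p1=0, p2=1, p3=0, p4=0

011011001010000


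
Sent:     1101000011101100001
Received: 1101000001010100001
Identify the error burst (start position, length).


XOR: 0000000010111000000

Burst at position 8, length 5


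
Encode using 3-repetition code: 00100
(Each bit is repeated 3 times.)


Each bit -> 3 copies

000000111000000


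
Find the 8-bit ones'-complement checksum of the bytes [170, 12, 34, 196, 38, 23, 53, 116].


Sum = 642 mod 256 = 130
Complement = 125

125


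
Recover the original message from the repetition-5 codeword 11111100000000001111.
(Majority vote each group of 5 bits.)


Groups: 11111, 10000, 00000, 01111
Majority votes: 1001

1001


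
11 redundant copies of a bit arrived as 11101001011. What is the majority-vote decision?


Ones: 7 out of 11
Threshold: 6

1 (7/11 voted 1)


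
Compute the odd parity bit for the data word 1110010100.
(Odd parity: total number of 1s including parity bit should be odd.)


Number of 1s in data: 5
Parity bit: 0

0


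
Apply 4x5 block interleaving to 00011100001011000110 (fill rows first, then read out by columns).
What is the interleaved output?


Matrix:
  00011
  10000
  10110
  00110
Read columns: 01100000001110111000

01100000001110111000


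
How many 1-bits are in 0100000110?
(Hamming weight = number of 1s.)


Counting 1s in 0100000110

3


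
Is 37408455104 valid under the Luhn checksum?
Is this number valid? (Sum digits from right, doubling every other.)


Luhn sum = 39
39 mod 10 = 9

Invalid (Luhn sum mod 10 = 9)


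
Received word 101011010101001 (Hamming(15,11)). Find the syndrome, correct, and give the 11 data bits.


Syndrome = 0: no error detected

Data: 11100101001 (no errors)


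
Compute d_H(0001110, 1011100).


XOR: 1010010
Count of 1s: 3

3


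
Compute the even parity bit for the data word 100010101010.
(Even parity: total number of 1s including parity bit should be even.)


Number of 1s in data: 5
Parity bit: 1

1


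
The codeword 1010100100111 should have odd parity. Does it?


Number of 1s: 7

Yes, parity is correct (7 ones)


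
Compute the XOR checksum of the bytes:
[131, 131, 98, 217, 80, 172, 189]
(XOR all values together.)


XOR chain: 131 ^ 131 ^ 98 ^ 217 ^ 80 ^ 172 ^ 189 = 250

250


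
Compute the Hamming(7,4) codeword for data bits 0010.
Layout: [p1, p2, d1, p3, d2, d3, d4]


Parity bits: p1=0, p2=1, p3=1

0101010


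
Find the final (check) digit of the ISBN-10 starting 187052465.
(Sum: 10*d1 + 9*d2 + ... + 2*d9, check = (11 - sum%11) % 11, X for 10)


Weighted sum: 222
222 mod 11 = 2

Check digit: 9


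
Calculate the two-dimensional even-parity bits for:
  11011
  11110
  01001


Row parities: 000
Column parities: 01100

Row P: 000, Col P: 01100, Corner: 0


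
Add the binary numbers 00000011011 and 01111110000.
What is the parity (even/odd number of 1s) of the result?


00000011011 = 27
01111110000 = 1008
Sum = 1035 = 10000001011
1s count = 4

even parity (4 ones in 10000001011)


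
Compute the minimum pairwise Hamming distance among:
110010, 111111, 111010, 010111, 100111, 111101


Comparing all pairs, minimum distance: 1
Can detect 0 errors, correct 0 errors

1


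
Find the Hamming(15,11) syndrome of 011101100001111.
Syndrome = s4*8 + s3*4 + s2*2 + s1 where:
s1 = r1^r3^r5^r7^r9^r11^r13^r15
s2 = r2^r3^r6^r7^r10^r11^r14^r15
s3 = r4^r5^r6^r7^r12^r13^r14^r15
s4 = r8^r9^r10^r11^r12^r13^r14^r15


s1=0, s2=0, s3=1, s4=0

Syndrome = 4 (error at position 4)


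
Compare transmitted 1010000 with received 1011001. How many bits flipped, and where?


XOR: 0001001

2 error(s) at position(s): 3, 6


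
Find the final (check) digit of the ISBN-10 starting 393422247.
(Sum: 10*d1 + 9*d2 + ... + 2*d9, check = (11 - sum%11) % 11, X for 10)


Weighted sum: 219
219 mod 11 = 10

Check digit: 1


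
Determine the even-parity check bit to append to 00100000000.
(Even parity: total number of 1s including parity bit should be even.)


Number of 1s in data: 1
Parity bit: 1

1


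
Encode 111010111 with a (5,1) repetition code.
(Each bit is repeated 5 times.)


Each bit -> 5 copies

111111111111111000001111100000111111111111111


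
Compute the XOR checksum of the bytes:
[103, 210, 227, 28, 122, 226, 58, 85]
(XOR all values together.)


XOR chain: 103 ^ 210 ^ 227 ^ 28 ^ 122 ^ 226 ^ 58 ^ 85 = 189

189


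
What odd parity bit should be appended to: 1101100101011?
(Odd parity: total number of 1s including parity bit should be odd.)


Number of 1s in data: 8
Parity bit: 1

1


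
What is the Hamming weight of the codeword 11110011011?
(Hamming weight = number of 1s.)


Counting 1s in 11110011011

8


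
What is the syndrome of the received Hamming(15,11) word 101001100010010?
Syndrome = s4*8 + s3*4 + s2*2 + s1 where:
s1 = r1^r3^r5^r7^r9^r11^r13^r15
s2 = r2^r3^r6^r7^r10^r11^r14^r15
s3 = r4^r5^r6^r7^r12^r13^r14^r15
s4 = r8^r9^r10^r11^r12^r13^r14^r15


s1=0, s2=1, s3=1, s4=0

Syndrome = 6 (error at position 6)


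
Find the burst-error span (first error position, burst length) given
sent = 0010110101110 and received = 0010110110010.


XOR: 0000000011100

Burst at position 8, length 3


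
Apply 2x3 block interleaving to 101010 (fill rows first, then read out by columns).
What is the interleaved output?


Matrix:
  101
  010
Read columns: 100110

100110


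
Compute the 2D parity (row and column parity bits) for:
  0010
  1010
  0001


Row parities: 101
Column parities: 1001

Row P: 101, Col P: 1001, Corner: 0


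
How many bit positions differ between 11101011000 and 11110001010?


XOR: 00011010010
Count of 1s: 4

4


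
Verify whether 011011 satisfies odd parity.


Number of 1s: 4

No, parity error (4 ones)


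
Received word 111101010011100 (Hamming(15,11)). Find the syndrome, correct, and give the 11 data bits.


Syndrome = 0: no error detected

Data: 10100011100 (no errors)


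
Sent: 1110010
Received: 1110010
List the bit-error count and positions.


XOR: 0000000

0 errors (received matches sent)


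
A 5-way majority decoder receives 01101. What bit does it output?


Ones: 3 out of 5
Threshold: 3

1 (3/5 voted 1)


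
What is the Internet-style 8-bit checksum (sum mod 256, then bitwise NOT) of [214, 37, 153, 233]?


Sum = 637 mod 256 = 125
Complement = 130

130


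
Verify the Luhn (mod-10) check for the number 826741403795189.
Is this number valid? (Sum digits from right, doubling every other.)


Luhn sum = 68
68 mod 10 = 8

Invalid (Luhn sum mod 10 = 8)


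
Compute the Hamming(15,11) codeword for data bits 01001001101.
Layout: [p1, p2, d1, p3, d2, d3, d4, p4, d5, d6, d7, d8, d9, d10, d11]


Parity bits: p1=0, p2=1, p3=0, p4=0

010010001001101


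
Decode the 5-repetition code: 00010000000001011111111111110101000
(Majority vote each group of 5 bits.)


Groups: 00010, 00000, 00010, 11111, 11111, 11101, 01000
Majority votes: 0001110

0001110


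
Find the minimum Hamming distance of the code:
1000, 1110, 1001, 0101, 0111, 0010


Comparing all pairs, minimum distance: 1
Can detect 0 errors, correct 0 errors

1


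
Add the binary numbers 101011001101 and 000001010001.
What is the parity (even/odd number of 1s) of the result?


101011001101 = 2765
000001010001 = 81
Sum = 2846 = 101100011110
1s count = 7

odd parity (7 ones in 101100011110)


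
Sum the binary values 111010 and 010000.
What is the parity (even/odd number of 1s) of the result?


111010 = 58
010000 = 16
Sum = 74 = 1001010
1s count = 3

odd parity (3 ones in 1001010)


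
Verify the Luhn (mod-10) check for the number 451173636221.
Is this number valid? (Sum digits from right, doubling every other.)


Luhn sum = 40
40 mod 10 = 0

Valid (Luhn sum mod 10 = 0)


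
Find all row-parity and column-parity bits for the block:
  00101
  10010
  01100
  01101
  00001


Row parities: 00011
Column parities: 10111

Row P: 00011, Col P: 10111, Corner: 0


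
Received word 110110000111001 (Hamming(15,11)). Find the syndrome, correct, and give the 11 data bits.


Syndrome = 0: no error detected

Data: 01000111001 (no errors)


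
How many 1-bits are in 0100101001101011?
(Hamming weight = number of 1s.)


Counting 1s in 0100101001101011

8


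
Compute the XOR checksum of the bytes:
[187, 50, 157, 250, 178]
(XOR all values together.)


XOR chain: 187 ^ 50 ^ 157 ^ 250 ^ 178 = 92

92


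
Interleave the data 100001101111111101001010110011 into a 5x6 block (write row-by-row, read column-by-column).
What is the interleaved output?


Matrix:
  100001
  101111
  111101
  001010
  110011
Read columns: 111010010101110011000101111101

111010010101110011000101111101


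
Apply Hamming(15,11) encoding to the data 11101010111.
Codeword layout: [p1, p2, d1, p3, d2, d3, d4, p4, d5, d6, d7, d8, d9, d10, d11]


Parity bits: p1=0, p2=1, p3=1, p4=1

011111011010111


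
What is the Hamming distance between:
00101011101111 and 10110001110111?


XOR: 10011010011000
Count of 1s: 6

6


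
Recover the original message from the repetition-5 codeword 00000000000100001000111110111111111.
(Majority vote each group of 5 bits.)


Groups: 00000, 00000, 01000, 01000, 11111, 01111, 11111
Majority votes: 0000111

0000111


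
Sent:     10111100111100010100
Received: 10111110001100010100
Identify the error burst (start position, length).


XOR: 00000010110000000000

Burst at position 6, length 4


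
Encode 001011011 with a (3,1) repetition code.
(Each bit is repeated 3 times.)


Each bit -> 3 copies

000000111000111111000111111


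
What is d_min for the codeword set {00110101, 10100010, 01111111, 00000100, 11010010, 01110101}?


Comparing all pairs, minimum distance: 1
Can detect 0 errors, correct 0 errors

1


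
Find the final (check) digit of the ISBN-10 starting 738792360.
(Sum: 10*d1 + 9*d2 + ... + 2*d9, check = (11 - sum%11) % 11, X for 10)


Weighted sum: 304
304 mod 11 = 7

Check digit: 4


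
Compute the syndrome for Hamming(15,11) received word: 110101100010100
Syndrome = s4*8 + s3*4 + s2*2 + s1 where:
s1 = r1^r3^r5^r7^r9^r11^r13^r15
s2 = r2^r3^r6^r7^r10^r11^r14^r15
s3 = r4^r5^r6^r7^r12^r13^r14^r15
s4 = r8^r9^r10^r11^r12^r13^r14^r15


s1=0, s2=0, s3=0, s4=0

Syndrome = 0 (no error)


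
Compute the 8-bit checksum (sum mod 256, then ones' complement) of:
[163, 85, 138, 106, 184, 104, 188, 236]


Sum = 1204 mod 256 = 180
Complement = 75

75


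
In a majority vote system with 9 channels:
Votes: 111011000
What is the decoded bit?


Ones: 5 out of 9
Threshold: 5

1 (5/9 voted 1)


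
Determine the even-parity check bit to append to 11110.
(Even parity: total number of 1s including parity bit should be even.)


Number of 1s in data: 4
Parity bit: 0

0


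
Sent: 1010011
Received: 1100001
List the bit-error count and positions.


XOR: 0110010

3 error(s) at position(s): 1, 2, 5


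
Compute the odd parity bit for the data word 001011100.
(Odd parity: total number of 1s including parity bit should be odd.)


Number of 1s in data: 4
Parity bit: 1

1


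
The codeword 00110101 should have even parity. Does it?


Number of 1s: 4

Yes, parity is correct (4 ones)


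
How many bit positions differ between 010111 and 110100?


XOR: 100011
Count of 1s: 3

3


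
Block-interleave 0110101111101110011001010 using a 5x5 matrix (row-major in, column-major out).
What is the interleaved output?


Matrix:
  01101
  01111
  10111
  00110
  01010
Read columns: 0010011001111100111111100

0010011001111100111111100


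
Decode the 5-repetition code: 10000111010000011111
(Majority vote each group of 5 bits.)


Groups: 10000, 11101, 00000, 11111
Majority votes: 0101

0101


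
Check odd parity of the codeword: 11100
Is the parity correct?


Number of 1s: 3

Yes, parity is correct (3 ones)


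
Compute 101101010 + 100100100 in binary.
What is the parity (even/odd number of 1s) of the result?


101101010 = 362
100100100 = 292
Sum = 654 = 1010001110
1s count = 5

odd parity (5 ones in 1010001110)


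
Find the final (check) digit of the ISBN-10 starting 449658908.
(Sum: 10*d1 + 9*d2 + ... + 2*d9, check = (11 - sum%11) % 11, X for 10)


Weighted sum: 312
312 mod 11 = 4

Check digit: 7


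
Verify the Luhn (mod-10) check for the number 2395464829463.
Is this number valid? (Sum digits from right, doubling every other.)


Luhn sum = 57
57 mod 10 = 7

Invalid (Luhn sum mod 10 = 7)


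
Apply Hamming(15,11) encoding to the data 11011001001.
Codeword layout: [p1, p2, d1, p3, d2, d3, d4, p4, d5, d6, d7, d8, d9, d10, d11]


Parity bits: p1=1, p2=1, p3=0, p4=1

111010111001001


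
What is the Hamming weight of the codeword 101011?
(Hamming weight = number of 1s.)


Counting 1s in 101011

4


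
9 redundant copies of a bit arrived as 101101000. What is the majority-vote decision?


Ones: 4 out of 9
Threshold: 5

0 (4/9 voted 1)


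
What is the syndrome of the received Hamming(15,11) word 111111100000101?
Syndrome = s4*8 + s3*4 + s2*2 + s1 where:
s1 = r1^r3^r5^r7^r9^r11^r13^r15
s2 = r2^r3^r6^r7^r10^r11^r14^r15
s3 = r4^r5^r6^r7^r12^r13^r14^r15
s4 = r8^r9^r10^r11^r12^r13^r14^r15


s1=0, s2=1, s3=0, s4=0

Syndrome = 2 (error at position 2)


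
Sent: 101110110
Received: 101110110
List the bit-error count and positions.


XOR: 000000000

0 errors (received matches sent)


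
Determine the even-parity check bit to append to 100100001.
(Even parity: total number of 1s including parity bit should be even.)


Number of 1s in data: 3
Parity bit: 1

1


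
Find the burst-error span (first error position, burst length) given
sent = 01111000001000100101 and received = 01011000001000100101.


XOR: 00100000000000000000

Burst at position 2, length 1


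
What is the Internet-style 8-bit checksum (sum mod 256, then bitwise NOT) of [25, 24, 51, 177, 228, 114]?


Sum = 619 mod 256 = 107
Complement = 148

148


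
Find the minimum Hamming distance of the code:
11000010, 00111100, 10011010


Comparing all pairs, minimum distance: 3
Can detect 2 errors, correct 1 errors

3


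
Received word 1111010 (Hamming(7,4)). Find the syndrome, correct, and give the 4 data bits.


Syndrome = 2: error at position 2

Data: 1010 (corrected bit 2)


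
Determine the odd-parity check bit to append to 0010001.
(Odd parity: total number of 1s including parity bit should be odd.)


Number of 1s in data: 2
Parity bit: 1

1


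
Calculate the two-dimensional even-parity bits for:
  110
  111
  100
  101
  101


Row parities: 01100
Column parities: 101

Row P: 01100, Col P: 101, Corner: 0


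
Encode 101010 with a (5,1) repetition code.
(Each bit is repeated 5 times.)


Each bit -> 5 copies

111110000011111000001111100000


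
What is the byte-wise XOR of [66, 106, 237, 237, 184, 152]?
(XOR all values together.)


XOR chain: 66 ^ 106 ^ 237 ^ 237 ^ 184 ^ 152 = 8

8


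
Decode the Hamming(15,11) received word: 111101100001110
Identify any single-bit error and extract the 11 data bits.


Syndrome = 10: error at position 10

Data: 10110101110 (corrected bit 10)


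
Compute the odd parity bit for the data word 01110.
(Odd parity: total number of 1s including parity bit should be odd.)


Number of 1s in data: 3
Parity bit: 0

0


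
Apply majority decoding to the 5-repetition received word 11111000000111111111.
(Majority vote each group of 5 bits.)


Groups: 11111, 00000, 01111, 11111
Majority votes: 1011

1011


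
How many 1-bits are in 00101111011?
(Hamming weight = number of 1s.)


Counting 1s in 00101111011

7


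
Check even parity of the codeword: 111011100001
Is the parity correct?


Number of 1s: 7

No, parity error (7 ones)


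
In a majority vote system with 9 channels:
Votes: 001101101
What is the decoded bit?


Ones: 5 out of 9
Threshold: 5

1 (5/9 voted 1)


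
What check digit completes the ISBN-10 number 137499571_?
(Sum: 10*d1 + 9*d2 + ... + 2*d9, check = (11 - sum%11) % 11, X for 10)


Weighted sum: 263
263 mod 11 = 10

Check digit: 1


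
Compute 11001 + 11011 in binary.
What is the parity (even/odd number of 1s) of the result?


11001 = 25
11011 = 27
Sum = 52 = 110100
1s count = 3

odd parity (3 ones in 110100)


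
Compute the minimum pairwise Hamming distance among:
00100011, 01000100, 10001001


Comparing all pairs, minimum distance: 4
Can detect 3 errors, correct 1 errors

4


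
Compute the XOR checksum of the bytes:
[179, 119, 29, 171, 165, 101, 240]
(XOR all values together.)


XOR chain: 179 ^ 119 ^ 29 ^ 171 ^ 165 ^ 101 ^ 240 = 66

66


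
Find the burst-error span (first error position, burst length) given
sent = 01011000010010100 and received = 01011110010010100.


XOR: 00000110000000000

Burst at position 5, length 2


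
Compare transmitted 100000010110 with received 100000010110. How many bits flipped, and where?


XOR: 000000000000

0 errors (received matches sent)


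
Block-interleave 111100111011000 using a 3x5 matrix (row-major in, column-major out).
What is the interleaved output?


Matrix:
  11110
  01110
  11000
Read columns: 101111110110000

101111110110000


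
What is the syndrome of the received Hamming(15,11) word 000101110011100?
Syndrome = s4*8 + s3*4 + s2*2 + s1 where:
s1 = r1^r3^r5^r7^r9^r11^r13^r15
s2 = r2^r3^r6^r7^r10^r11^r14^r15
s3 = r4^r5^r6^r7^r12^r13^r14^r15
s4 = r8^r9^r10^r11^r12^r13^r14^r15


s1=1, s2=1, s3=1, s4=0

Syndrome = 7 (error at position 7)


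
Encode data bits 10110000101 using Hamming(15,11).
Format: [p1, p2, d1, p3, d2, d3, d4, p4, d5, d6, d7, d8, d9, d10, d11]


Parity bits: p1=0, p2=0, p3=0, p4=0

001001100000101


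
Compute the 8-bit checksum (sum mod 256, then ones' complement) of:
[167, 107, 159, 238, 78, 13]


Sum = 762 mod 256 = 250
Complement = 5

5


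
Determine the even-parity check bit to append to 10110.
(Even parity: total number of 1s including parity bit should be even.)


Number of 1s in data: 3
Parity bit: 1

1


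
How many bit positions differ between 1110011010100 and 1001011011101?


XOR: 0111000001001
Count of 1s: 5

5


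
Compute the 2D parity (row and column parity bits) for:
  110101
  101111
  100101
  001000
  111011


Row parities: 01111
Column parities: 001100

Row P: 01111, Col P: 001100, Corner: 0


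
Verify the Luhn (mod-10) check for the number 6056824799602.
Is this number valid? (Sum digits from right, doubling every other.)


Luhn sum = 61
61 mod 10 = 1

Invalid (Luhn sum mod 10 = 1)


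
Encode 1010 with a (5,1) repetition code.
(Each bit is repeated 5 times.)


Each bit -> 5 copies

11111000001111100000


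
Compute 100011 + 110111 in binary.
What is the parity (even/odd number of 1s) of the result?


100011 = 35
110111 = 55
Sum = 90 = 1011010
1s count = 4

even parity (4 ones in 1011010)


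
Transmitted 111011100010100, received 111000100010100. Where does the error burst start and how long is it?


XOR: 000011000000000

Burst at position 4, length 2


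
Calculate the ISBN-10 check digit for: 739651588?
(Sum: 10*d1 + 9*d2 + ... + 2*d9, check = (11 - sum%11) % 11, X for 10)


Weighted sum: 306
306 mod 11 = 9

Check digit: 2


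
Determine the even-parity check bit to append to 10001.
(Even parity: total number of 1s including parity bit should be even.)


Number of 1s in data: 2
Parity bit: 0

0


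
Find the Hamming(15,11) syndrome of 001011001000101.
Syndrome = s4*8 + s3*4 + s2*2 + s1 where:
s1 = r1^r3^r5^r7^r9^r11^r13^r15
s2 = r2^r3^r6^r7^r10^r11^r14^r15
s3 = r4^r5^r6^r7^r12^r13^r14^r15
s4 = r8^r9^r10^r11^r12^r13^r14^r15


s1=1, s2=1, s3=0, s4=1

Syndrome = 11 (error at position 11)


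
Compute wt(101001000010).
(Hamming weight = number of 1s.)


Counting 1s in 101001000010

4


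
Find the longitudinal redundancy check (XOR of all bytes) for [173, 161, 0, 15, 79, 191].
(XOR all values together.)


XOR chain: 173 ^ 161 ^ 0 ^ 15 ^ 79 ^ 191 = 243

243


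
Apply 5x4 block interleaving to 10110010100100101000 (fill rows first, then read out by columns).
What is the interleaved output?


Matrix:
  1011
  0010
  1001
  0010
  1000
Read columns: 10101000001101010100

10101000001101010100


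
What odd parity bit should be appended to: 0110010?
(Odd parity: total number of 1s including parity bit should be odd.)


Number of 1s in data: 3
Parity bit: 0

0


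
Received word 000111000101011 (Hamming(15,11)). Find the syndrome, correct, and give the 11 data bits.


Syndrome = 0: no error detected

Data: 01100101011 (no errors)


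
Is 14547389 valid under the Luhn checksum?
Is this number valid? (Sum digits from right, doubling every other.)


Luhn sum = 35
35 mod 10 = 5

Invalid (Luhn sum mod 10 = 5)


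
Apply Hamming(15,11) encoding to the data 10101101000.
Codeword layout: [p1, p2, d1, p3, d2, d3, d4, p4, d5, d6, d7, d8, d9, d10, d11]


Parity bits: p1=0, p2=1, p3=0, p4=1

011001011101000


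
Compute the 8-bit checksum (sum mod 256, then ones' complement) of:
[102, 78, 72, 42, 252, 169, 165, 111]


Sum = 991 mod 256 = 223
Complement = 32

32


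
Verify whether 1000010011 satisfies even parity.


Number of 1s: 4

Yes, parity is correct (4 ones)


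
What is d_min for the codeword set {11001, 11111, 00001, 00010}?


Comparing all pairs, minimum distance: 2
Can detect 1 errors, correct 0 errors

2


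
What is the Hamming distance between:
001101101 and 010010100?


XOR: 011111001
Count of 1s: 6

6


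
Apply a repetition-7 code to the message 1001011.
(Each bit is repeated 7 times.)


Each bit -> 7 copies

1111111000000000000001111111000000011111111111111


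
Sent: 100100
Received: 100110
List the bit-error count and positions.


XOR: 000010

1 error(s) at position(s): 4


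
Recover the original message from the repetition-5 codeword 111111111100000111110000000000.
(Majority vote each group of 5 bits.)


Groups: 11111, 11111, 00000, 11111, 00000, 00000
Majority votes: 110100

110100


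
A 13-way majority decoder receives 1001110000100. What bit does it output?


Ones: 5 out of 13
Threshold: 7

0 (5/13 voted 1)


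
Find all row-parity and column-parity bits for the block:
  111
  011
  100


Row parities: 101
Column parities: 000

Row P: 101, Col P: 000, Corner: 0


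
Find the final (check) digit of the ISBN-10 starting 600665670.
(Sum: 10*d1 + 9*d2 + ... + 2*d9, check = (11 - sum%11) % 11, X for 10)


Weighted sum: 208
208 mod 11 = 10

Check digit: 1


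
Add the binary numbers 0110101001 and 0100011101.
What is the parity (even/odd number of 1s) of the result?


0110101001 = 425
0100011101 = 285
Sum = 710 = 1011000110
1s count = 5

odd parity (5 ones in 1011000110)


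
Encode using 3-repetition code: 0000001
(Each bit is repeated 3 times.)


Each bit -> 3 copies

000000000000000000111


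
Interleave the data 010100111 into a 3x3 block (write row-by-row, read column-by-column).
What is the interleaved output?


Matrix:
  010
  100
  111
Read columns: 011101001

011101001


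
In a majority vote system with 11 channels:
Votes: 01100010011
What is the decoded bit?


Ones: 5 out of 11
Threshold: 6

0 (5/11 voted 1)


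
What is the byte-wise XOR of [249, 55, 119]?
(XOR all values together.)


XOR chain: 249 ^ 55 ^ 119 = 185

185


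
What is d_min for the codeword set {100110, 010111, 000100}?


Comparing all pairs, minimum distance: 2
Can detect 1 errors, correct 0 errors

2


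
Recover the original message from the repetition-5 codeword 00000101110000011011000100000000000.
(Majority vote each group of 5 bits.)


Groups: 00000, 10111, 00000, 11011, 00010, 00000, 00000
Majority votes: 0101000

0101000


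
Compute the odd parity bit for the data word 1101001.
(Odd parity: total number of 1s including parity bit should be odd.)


Number of 1s in data: 4
Parity bit: 1

1


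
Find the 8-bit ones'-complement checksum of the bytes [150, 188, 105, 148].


Sum = 591 mod 256 = 79
Complement = 176

176


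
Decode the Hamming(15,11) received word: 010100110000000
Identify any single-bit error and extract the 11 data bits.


Syndrome = 9: error at position 9

Data: 00011000000 (corrected bit 9)


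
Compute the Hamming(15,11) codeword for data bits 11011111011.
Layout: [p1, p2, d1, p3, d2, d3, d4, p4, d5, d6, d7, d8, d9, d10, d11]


Parity bits: p1=0, p2=0, p3=1, p4=0

001110101111011


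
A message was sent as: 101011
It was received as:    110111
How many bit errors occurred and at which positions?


XOR: 011100

3 error(s) at position(s): 1, 2, 3


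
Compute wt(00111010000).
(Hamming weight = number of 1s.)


Counting 1s in 00111010000

4


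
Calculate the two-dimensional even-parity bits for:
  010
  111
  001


Row parities: 111
Column parities: 100

Row P: 111, Col P: 100, Corner: 1


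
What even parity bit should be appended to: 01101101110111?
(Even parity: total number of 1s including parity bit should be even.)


Number of 1s in data: 10
Parity bit: 0

0


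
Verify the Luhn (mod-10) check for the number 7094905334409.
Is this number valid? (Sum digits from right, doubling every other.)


Luhn sum = 68
68 mod 10 = 8

Invalid (Luhn sum mod 10 = 8)


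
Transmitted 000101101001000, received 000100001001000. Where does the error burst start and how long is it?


XOR: 000001100000000

Burst at position 5, length 2


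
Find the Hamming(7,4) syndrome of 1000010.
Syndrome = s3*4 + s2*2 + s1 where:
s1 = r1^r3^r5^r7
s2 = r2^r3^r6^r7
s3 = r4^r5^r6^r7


s1=1, s2=1, s3=1

Syndrome = 7 (error at position 7)


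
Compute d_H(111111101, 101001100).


XOR: 010110001
Count of 1s: 4

4


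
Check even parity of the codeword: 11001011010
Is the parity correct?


Number of 1s: 6

Yes, parity is correct (6 ones)


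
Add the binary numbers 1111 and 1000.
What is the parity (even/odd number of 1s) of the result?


1111 = 15
1000 = 8
Sum = 23 = 10111
1s count = 4

even parity (4 ones in 10111)


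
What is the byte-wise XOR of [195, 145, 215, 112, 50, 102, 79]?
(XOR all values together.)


XOR chain: 195 ^ 145 ^ 215 ^ 112 ^ 50 ^ 102 ^ 79 = 238

238


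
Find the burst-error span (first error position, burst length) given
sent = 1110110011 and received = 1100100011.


XOR: 0010010000

Burst at position 2, length 4


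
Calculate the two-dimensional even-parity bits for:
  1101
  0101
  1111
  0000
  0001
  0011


Row parities: 100010
Column parities: 0101

Row P: 100010, Col P: 0101, Corner: 0


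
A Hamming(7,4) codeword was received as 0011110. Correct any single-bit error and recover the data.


Syndrome = 4: error at position 4

Data: 1110 (corrected bit 4)


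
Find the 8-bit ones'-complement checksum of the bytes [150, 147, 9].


Sum = 306 mod 256 = 50
Complement = 205

205


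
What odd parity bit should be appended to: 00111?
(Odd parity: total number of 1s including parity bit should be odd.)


Number of 1s in data: 3
Parity bit: 0

0


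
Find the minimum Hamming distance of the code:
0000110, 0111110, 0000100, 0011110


Comparing all pairs, minimum distance: 1
Can detect 0 errors, correct 0 errors

1


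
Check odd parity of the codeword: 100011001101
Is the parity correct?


Number of 1s: 6

No, parity error (6 ones)


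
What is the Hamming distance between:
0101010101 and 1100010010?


XOR: 1001000111
Count of 1s: 5

5


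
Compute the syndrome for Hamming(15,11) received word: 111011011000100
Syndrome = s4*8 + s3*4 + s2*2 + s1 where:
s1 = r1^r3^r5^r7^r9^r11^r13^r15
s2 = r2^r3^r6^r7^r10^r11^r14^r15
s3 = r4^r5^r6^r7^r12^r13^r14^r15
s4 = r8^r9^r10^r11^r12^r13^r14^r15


s1=1, s2=1, s3=1, s4=1

Syndrome = 15 (error at position 15)


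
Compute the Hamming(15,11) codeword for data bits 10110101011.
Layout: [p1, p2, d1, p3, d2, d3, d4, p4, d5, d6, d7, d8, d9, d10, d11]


Parity bits: p1=1, p2=0, p3=1, p4=0

101101100101011


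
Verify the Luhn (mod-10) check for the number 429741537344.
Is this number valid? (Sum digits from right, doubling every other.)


Luhn sum = 59
59 mod 10 = 9

Invalid (Luhn sum mod 10 = 9)


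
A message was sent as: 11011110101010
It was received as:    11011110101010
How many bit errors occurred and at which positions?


XOR: 00000000000000

0 errors (received matches sent)


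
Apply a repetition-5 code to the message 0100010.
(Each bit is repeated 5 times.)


Each bit -> 5 copies

00000111110000000000000001111100000


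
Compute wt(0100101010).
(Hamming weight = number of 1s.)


Counting 1s in 0100101010

4


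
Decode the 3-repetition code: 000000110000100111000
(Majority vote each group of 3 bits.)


Groups: 000, 000, 110, 000, 100, 111, 000
Majority votes: 0010010

0010010


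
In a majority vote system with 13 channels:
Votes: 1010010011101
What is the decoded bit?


Ones: 7 out of 13
Threshold: 7

1 (7/13 voted 1)


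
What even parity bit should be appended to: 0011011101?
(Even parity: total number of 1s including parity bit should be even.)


Number of 1s in data: 6
Parity bit: 0

0


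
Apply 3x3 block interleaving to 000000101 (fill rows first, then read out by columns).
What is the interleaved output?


Matrix:
  000
  000
  101
Read columns: 001000001

001000001


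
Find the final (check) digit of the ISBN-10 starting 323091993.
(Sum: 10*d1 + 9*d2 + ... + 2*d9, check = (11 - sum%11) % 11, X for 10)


Weighted sum: 200
200 mod 11 = 2

Check digit: 9


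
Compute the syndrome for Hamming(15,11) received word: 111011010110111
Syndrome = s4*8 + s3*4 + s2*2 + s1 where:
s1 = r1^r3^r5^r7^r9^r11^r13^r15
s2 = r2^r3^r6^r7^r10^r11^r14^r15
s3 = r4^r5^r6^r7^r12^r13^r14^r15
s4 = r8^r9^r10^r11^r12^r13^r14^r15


s1=0, s2=1, s3=1, s4=0

Syndrome = 6 (error at position 6)


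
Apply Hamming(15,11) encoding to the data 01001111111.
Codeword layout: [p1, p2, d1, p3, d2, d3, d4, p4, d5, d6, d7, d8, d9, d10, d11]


Parity bits: p1=1, p2=0, p3=1, p4=1

100110011111111


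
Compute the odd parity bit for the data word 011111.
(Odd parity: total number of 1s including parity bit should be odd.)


Number of 1s in data: 5
Parity bit: 0

0


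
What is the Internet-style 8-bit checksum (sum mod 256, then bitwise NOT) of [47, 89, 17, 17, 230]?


Sum = 400 mod 256 = 144
Complement = 111

111


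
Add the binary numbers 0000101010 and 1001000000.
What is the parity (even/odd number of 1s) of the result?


0000101010 = 42
1001000000 = 576
Sum = 618 = 1001101010
1s count = 5

odd parity (5 ones in 1001101010)


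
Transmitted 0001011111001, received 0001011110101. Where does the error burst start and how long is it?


XOR: 0000000001100

Burst at position 9, length 2


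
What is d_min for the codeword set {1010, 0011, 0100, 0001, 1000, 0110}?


Comparing all pairs, minimum distance: 1
Can detect 0 errors, correct 0 errors

1


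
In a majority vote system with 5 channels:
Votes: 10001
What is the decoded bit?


Ones: 2 out of 5
Threshold: 3

0 (2/5 voted 1)


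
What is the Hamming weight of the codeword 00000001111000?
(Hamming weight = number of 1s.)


Counting 1s in 00000001111000

4


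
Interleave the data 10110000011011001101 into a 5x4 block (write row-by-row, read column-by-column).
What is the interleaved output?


Matrix:
  1011
  0000
  0110
  1100
  1101
Read columns: 10011001111010010001

10011001111010010001


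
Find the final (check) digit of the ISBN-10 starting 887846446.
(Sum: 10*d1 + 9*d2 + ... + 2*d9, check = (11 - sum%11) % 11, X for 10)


Weighted sum: 358
358 mod 11 = 6

Check digit: 5


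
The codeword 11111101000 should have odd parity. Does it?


Number of 1s: 7

Yes, parity is correct (7 ones)


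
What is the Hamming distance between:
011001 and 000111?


XOR: 011110
Count of 1s: 4

4


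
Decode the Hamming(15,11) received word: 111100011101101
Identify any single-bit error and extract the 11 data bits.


Syndrome = 1: error at position 1

Data: 10001101101 (corrected bit 1)


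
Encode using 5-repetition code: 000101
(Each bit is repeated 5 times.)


Each bit -> 5 copies

000000000000000111110000011111


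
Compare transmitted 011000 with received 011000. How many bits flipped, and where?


XOR: 000000

0 errors (received matches sent)


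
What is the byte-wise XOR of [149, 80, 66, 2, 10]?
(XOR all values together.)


XOR chain: 149 ^ 80 ^ 66 ^ 2 ^ 10 = 143

143


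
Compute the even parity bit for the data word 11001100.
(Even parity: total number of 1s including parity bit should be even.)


Number of 1s in data: 4
Parity bit: 0

0


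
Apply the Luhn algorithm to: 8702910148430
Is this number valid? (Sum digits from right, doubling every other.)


Luhn sum = 51
51 mod 10 = 1

Invalid (Luhn sum mod 10 = 1)


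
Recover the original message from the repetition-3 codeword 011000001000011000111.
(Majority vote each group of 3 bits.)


Groups: 011, 000, 001, 000, 011, 000, 111
Majority votes: 1000101

1000101
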